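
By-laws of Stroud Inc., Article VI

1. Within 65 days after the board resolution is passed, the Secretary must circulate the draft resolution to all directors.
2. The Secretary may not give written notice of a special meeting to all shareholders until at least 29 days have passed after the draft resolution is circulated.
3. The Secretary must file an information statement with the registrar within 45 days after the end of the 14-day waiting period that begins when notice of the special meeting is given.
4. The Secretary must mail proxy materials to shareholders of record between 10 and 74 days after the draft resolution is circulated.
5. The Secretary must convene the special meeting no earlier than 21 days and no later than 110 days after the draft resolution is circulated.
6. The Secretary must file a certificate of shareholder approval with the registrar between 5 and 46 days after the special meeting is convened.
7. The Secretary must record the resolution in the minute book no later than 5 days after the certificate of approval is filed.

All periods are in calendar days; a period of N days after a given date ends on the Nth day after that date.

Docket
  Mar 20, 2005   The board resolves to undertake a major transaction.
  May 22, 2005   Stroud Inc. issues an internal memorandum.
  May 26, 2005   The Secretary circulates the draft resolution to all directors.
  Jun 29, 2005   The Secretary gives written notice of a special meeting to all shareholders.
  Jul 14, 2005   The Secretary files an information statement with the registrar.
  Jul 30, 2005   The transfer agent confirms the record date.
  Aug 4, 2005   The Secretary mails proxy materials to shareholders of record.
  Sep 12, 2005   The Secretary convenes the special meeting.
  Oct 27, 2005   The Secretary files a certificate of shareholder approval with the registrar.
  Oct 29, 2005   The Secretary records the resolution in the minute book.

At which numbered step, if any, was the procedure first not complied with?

Step 1

Step 1: 65 days after Mar 20, 2005 (when the board resolution is passed) is May 24, 2005; done May 26, 2005 — 2 days late.
No need to go further; step 1 was not satisfied.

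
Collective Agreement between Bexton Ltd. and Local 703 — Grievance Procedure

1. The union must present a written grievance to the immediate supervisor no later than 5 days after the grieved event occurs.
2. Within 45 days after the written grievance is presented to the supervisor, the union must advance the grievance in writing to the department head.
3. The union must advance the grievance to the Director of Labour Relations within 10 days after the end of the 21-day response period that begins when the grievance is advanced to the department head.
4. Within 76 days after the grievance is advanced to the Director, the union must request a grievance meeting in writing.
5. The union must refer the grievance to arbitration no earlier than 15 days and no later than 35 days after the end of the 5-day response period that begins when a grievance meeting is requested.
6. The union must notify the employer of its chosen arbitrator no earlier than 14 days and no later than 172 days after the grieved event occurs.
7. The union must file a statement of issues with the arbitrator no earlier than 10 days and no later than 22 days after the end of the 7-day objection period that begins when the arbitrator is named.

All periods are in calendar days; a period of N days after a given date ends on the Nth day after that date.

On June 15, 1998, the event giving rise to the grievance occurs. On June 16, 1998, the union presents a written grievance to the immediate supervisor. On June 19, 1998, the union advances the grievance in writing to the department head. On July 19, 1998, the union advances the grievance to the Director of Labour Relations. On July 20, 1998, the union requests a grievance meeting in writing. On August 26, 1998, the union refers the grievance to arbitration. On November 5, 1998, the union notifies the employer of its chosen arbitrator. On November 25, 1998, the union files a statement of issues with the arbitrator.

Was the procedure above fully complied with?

(1) due by June 15, 1998 + 5 days = June 20, 1998; done June 16, 1998 — timely.
(2) due by June 16, 1998 + 45 days = July 31, 1998; done June 19, 1998 — timely.
(3) due by July 10, 1998 + 10 days = July 20, 1998; July 19, 1998 is within that limit.
(4) due by July 19, 1998 + 76 days = October 3, 1998; completed July 20, 1998, before the deadline.
(5) the permitted window runs from July 25, 1998 + 15 = August 9, 1998 to July 25, 1998 + 35 = August 29, 1998; August 26, 1998 falls inside that range.
(6) the permitted window runs from June 15, 1998 + 14 = June 29, 1998 to June 15, 1998 + 172 = December 4, 1998; November 5, 1998 falls inside that range.
(7) the permitted window runs from November 12, 1998 + 10 = November 22, 1998 to November 12, 1998 + 22 = December 4, 1998; done November 25, 1998, which is between those dates.

Yes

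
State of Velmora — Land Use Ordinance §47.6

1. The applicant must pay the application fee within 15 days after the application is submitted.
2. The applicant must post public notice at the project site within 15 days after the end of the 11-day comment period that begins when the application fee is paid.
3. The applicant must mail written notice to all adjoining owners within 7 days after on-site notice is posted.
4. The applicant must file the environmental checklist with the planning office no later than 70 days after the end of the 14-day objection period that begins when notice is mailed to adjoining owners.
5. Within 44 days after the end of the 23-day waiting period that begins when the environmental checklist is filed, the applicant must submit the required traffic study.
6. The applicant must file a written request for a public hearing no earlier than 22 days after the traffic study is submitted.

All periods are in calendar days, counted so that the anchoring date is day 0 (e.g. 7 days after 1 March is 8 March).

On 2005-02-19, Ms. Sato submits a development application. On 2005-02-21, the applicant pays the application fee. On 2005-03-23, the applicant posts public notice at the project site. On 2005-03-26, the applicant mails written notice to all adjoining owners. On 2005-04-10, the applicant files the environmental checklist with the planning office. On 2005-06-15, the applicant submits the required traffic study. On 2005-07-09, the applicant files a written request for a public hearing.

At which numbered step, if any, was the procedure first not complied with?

Step 2

Step 1: 15 days after 2005-02-19 (when the application is submitted) is 2005-03-06; done 2005-02-21 — timely.
Step 2: 15 days after 2005-03-04 (end of the 11-day comment period, which began when the application fee is paid on 2005-02-21) is 2005-03-19; not done until 2005-03-23, 4 days after the deadline.
The analysis stops there.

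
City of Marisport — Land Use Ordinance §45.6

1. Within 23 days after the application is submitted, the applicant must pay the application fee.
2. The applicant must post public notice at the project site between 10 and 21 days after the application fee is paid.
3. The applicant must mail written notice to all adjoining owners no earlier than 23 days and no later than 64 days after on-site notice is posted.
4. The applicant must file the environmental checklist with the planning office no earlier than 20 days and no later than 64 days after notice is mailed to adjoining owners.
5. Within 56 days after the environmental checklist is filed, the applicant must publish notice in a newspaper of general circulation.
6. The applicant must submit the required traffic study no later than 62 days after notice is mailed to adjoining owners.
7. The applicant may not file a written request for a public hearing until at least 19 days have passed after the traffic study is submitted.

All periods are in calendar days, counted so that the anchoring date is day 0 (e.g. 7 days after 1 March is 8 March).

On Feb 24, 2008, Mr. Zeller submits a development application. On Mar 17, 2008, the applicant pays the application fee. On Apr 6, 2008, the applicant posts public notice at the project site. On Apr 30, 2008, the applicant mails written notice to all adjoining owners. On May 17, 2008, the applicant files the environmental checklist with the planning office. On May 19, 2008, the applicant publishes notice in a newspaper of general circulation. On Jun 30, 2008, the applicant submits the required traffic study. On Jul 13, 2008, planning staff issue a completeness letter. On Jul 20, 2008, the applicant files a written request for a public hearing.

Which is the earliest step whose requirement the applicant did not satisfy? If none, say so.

(1) due by Feb 24, 2008 + 23 days = Mar 18, 2008; completed Mar 17, 2008, before the deadline.
(2) the permitted window runs from Mar 17, 2008 + 10 = Mar 27, 2008 to Mar 17, 2008 + 21 = Apr 7, 2008; done Apr 6, 2008, which is between those dates.
(3) the permitted window runs from Apr 6, 2008 + 23 = Apr 29, 2008 to Apr 6, 2008 + 64 = Jun 9, 2008; done Apr 30, 2008 — within the window.
(4) the permitted window runs from Apr 30, 2008 + 20 = May 20, 2008 to Apr 30, 2008 + 64 = Jul 3, 2008; May 17, 2008 is 3 days too early.

Step 4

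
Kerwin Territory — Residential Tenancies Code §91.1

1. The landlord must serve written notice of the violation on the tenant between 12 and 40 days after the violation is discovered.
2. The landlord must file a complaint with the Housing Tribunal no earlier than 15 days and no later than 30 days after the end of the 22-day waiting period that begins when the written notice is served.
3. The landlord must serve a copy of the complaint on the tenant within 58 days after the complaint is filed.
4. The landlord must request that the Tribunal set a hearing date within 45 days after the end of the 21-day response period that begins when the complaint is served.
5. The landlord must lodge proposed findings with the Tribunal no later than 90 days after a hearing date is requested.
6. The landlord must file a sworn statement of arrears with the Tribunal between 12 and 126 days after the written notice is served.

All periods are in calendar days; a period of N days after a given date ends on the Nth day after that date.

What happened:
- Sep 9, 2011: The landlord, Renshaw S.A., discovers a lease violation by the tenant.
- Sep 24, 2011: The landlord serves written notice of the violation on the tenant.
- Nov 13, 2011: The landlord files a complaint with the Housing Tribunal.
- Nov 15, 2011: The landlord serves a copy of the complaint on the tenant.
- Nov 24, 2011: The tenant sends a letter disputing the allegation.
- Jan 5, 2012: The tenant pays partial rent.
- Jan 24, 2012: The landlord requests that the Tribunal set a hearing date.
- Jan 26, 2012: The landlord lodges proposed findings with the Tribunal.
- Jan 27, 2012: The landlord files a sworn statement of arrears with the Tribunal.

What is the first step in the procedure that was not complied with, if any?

Step 1 — 12 and 40 days from Sep 9, 2011 (when the violation is discovered) are Sep 21, 2011 and Oct 19, 2011 respectively; Sep 24, 2011 falls inside that range.
Step 2 — 15 and 30 days from Oct 16, 2011 (end of the 22-day waiting period, which began when the written notice is served on Sep 24, 2011) are Oct 31, 2011 and Nov 15, 2011 respectively; done Nov 13, 2011 — within the window.
Step 3 — counting 58 days from Nov 13, 2011 (when the complaint is filed) gives a deadline of Jan 10, 2012; Nov 15, 2011 is within that limit.
Step 4 — counting 45 days from Dec 6, 2011 (end of the 21-day response period, which began when the complaint is served on Nov 15, 2011) gives a deadline of Jan 20, 2012; done Jan 24, 2012 — 4 days late.
Later steps need not be reached.

Step 4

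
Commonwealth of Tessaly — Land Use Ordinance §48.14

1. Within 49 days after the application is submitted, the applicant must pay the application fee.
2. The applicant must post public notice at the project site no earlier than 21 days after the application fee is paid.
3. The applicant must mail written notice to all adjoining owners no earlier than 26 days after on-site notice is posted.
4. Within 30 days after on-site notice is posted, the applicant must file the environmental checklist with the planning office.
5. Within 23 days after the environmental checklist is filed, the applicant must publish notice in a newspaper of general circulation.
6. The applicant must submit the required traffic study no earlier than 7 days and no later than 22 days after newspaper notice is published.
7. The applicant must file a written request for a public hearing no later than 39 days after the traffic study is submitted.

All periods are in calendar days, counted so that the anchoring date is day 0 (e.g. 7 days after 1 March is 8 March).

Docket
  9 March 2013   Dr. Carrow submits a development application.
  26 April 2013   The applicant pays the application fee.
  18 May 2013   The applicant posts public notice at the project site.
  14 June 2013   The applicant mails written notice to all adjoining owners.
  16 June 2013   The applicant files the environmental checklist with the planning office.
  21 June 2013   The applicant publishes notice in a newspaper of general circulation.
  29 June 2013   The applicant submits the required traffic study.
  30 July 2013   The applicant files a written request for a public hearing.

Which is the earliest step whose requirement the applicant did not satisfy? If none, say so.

(1) due by 9 March 2013 + 49 days = 27 April 2013; completed 26 April 2013, before the deadline.
(2) permitted from 26 April 2013 + 21 days = 17 May 2013 onward; done 18 May 2013, after the minimum wait.
(3) permitted from 18 May 2013 + 26 days = 13 June 2013 onward; 14 June 2013 is on or after that date.
(4) due by 18 May 2013 + 30 days = 17 June 2013; 16 June 2013 is within that limit.
(5) due by 16 June 2013 + 23 days = 9 July 2013; 21 June 2013 is within that limit.
(6) the permitted window runs from 21 June 2013 + 7 = 28 June 2013 to 21 June 2013 + 22 = 13 July 2013; done 29 June 2013, which is between those dates.
(7) due by 29 June 2013 + 39 days = 7 August 2013; done 30 July 2013 — timely.

None — every step was satisfied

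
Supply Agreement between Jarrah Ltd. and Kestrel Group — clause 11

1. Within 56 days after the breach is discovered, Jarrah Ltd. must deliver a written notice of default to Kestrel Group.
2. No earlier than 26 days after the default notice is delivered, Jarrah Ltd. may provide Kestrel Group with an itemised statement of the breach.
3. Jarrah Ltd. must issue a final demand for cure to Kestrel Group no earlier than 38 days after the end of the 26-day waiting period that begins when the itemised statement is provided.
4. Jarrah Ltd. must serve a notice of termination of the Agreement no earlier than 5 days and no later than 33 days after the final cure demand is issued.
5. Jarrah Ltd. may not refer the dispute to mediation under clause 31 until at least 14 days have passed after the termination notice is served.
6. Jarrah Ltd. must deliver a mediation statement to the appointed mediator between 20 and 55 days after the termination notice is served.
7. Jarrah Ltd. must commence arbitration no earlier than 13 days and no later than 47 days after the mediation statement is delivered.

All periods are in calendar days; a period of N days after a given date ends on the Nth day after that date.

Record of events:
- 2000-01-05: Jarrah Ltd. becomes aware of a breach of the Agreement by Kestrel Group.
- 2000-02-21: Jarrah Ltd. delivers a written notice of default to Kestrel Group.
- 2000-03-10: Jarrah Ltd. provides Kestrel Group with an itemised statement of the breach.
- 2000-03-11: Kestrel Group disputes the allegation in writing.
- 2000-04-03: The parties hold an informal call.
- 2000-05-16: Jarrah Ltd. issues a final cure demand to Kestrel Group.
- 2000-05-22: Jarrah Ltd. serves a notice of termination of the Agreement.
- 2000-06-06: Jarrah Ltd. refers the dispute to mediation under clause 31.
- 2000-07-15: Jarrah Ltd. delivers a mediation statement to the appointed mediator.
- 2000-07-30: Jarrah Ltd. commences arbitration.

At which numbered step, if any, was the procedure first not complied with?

(1) due by 2000-01-05 + 56 days = 2000-03-01; 2000-02-21 is within that limit.
(2) permitted from 2000-02-21 + 26 days = 2000-03-18 onward; done 2000-03-10 — 8 days too early.

Step 2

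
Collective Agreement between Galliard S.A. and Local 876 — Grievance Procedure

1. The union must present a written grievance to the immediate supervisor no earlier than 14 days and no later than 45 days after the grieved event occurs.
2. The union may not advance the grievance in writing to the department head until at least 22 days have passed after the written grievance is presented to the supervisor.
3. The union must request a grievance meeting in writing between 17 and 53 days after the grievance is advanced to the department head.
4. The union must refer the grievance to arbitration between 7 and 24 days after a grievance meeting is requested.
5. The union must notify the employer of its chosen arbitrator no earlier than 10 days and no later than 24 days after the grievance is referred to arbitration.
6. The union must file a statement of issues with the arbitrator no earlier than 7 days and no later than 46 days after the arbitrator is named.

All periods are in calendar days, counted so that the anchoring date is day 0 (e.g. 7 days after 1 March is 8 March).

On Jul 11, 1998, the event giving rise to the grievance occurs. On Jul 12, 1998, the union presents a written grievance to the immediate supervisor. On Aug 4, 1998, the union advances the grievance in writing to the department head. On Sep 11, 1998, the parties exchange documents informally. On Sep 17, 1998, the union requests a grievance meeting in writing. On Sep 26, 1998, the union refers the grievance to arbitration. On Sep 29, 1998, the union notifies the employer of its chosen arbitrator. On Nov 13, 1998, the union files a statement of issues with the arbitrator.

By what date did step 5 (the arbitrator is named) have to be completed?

Step 5 runs from Sep 26, 1998, when the grievance is referred to arbitration. The window is 10–24 days after Sep 26, 1998; it closes on Oct 20, 1998.

Oct 20, 1998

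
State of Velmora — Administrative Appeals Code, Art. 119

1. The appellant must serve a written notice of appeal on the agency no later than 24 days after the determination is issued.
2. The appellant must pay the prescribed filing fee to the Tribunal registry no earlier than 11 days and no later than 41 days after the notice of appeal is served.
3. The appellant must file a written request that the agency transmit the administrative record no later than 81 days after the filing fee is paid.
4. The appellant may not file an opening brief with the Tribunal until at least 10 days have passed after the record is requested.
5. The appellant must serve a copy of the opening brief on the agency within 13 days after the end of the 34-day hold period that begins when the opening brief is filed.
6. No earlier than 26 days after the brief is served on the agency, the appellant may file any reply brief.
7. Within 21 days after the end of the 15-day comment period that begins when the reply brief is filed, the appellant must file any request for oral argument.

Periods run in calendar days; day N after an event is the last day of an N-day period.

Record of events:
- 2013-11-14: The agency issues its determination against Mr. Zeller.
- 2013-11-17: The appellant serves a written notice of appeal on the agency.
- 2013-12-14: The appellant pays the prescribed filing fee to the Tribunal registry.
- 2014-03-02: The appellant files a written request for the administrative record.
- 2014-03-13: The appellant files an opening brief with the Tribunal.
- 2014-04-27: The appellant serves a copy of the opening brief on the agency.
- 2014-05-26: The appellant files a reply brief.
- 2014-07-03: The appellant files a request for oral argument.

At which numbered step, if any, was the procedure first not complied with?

Step 7

Step 1 — counting 24 days from 2013-11-14 (when the determination is issued) gives a deadline of 2013-12-08; completed 2013-11-17, before the deadline.
Step 2 — 11 and 41 days from 2013-11-17 (when the notice of appeal is served) are 2013-11-28 and 2013-12-28 respectively; done 2013-12-14, which is between those dates.
Step 3 — counting 81 days from 2013-12-14 (when the filing fee is paid) gives a deadline of 2014-03-05; done 2014-03-02 — timely.
Step 4 — must wait 10 days from 2014-03-02 (when the record is requested), so not before 2014-03-12; done 2014-03-13 — permitted.
Step 5 — counting 13 days from 2014-04-16 (end of the 34-day hold period, which began when the opening brief is filed on 2014-03-13) gives a deadline of 2014-04-29; 2014-04-27 is within that limit.
Step 6 — must wait 26 days from 2014-04-27 (when the brief is served on the agency), so not before 2014-05-23; done 2014-05-26 — permitted.
Step 7 — counting 21 days from 2014-06-10 (end of the 15-day comment period, which began when the reply brief is filed on 2014-05-26) gives a deadline of 2014-07-01; 2014-07-03 misses that deadline by 2 days.
That is the first point of non-compliance.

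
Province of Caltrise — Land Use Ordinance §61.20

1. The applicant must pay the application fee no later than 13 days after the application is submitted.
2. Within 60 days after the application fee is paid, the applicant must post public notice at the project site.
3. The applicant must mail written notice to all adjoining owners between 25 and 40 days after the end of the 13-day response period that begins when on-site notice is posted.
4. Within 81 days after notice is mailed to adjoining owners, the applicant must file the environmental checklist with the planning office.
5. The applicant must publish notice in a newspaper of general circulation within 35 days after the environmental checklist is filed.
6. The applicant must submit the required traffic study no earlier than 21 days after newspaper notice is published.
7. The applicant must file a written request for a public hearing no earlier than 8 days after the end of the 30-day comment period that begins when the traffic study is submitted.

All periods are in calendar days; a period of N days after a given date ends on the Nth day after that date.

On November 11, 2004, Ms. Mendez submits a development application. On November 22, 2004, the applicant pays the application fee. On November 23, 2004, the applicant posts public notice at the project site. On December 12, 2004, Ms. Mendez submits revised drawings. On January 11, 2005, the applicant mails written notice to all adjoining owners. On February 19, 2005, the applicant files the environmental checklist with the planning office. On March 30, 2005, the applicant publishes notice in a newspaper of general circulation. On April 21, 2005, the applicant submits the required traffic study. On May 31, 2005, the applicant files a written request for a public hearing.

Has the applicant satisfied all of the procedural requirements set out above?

(1) due by November 11, 2004 + 13 days = November 24, 2004; November 22, 2004 is within that limit.
(2) due by November 22, 2004 + 60 days = January 21, 2005; November 23, 2004 is within that limit.
(3) the permitted window runs from December 6, 2004 + 25 = December 31, 2004 to December 6, 2004 + 40 = January 15, 2005; done January 11, 2005 — within the window.
(4) due by January 11, 2005 + 81 days = April 2, 2005; February 19, 2005 is within that limit.
(5) due by February 19, 2005 + 35 days = March 26, 2005; done March 30, 2005 — 4 days late.

No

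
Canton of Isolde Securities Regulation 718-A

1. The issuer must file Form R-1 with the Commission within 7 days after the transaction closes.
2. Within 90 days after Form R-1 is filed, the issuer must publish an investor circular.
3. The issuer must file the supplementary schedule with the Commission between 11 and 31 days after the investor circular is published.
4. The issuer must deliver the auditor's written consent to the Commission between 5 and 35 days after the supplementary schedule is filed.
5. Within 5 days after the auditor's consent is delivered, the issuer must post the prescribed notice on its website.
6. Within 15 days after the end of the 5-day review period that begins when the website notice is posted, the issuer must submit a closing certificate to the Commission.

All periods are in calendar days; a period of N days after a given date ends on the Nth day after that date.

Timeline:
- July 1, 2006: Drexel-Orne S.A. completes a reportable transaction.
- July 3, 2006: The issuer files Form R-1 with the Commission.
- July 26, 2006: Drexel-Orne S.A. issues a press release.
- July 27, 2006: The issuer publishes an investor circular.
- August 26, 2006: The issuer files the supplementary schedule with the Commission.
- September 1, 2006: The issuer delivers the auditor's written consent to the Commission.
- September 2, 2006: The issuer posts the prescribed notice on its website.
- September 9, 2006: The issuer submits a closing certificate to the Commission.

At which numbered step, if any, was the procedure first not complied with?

None — every step was satisfied

(1) due by July 1, 2006 + 7 days = July 8, 2006; done July 3, 2006 — timely.
(2) due by July 3, 2006 + 90 days = October 1, 2006; July 27, 2006 is within that limit.
(3) the permitted window runs from July 27, 2006 + 11 = August 7, 2006 to July 27, 2006 + 31 = August 27, 2006; August 26, 2006 falls inside that range.
(4) the permitted window runs from August 26, 2006 + 5 = August 31, 2006 to August 26, 2006 + 35 = September 30, 2006; done September 1, 2006, which is between those dates.
(5) due by September 1, 2006 + 5 days = September 6, 2006; completed September 2, 2006, before the deadline.
(6) due by September 7, 2006 + 15 days = September 22, 2006; September 9, 2006 is within that limit.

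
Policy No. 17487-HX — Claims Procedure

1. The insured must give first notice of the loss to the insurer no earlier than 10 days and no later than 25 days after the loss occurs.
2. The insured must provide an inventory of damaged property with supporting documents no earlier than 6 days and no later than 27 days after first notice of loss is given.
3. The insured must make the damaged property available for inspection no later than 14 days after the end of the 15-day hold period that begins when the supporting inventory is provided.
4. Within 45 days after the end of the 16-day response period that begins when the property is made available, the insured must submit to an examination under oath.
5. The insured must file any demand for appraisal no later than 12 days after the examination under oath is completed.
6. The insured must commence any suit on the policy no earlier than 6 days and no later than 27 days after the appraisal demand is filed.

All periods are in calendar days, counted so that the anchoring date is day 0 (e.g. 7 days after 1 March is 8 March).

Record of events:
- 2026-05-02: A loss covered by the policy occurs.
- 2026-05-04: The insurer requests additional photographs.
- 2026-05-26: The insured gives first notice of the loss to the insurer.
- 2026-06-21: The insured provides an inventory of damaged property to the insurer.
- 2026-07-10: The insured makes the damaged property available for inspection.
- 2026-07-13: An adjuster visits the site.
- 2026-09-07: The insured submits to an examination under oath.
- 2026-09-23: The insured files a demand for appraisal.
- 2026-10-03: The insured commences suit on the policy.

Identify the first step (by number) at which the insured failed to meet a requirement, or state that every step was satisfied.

Step 1: the window is 10–25 days after 2026-05-02 (when the loss occurs), so 2026-05-12 through 2026-05-27; 2026-05-26 falls inside that range.
Step 2: the window is 6–27 days after 2026-05-26 (when first notice of loss is given), so 2026-06-01 through 2026-06-22; done 2026-06-21 — within the window.
Step 3: 14 days after 2026-07-06 (end of the 15-day hold period, which began when the supporting inventory is provided on 2026-06-21) is 2026-07-20; 2026-07-10 is within that limit.
Step 4: 45 days after 2026-07-26 (end of the 16-day response period, which began when the property is made available on 2026-07-10) is 2026-09-09; done 2026-09-07 — timely.
Step 5: 12 days after 2026-09-07 (when the examination under oath is completed) is 2026-09-19; not done until 2026-09-23, 4 days after the deadline.

Step 5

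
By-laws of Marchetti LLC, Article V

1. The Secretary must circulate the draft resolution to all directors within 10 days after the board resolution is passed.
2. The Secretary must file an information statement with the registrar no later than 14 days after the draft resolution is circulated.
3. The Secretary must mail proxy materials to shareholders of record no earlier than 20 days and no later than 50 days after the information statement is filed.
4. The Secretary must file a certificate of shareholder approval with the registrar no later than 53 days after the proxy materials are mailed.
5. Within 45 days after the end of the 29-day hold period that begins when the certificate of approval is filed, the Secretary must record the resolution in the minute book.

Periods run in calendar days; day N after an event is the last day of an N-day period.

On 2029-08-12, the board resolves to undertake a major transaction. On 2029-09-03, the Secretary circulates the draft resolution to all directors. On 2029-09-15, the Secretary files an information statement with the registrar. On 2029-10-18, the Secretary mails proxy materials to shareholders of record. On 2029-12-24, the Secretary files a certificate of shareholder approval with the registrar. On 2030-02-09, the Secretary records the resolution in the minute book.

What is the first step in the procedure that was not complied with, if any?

Step 1: 10 days after 2029-08-12 (when the board resolution is passed) is 2029-08-22; not done until 2029-09-03, 12 days after the deadline.
The analysis stops there.

Step 1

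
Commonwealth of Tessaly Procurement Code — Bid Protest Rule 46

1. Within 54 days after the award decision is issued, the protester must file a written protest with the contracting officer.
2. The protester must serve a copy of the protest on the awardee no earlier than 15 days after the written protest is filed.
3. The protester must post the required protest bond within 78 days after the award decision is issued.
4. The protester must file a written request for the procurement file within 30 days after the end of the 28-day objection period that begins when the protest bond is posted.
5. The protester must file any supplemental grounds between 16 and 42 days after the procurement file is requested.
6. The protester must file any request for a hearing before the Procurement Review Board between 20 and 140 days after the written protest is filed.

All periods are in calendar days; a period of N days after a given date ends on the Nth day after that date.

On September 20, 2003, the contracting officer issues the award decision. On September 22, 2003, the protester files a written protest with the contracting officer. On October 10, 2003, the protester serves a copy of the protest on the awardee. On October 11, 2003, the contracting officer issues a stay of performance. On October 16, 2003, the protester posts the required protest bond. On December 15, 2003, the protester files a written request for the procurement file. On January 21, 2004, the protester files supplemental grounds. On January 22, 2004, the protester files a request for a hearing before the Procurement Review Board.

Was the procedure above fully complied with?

(1) due by September 20, 2003 + 54 days = November 13, 2003; September 22, 2003 is within that limit.
(2) permitted from September 22, 2003 + 15 days = October 7, 2003 onward; done October 10, 2003 — permitted.
(3) due by September 20, 2003 + 78 days = December 7, 2003; October 16, 2003 is within that limit.
(4) due by November 13, 2003 + 30 days = December 13, 2003; December 15, 2003 misses that deadline by 2 days.
Later steps need not be reached.

No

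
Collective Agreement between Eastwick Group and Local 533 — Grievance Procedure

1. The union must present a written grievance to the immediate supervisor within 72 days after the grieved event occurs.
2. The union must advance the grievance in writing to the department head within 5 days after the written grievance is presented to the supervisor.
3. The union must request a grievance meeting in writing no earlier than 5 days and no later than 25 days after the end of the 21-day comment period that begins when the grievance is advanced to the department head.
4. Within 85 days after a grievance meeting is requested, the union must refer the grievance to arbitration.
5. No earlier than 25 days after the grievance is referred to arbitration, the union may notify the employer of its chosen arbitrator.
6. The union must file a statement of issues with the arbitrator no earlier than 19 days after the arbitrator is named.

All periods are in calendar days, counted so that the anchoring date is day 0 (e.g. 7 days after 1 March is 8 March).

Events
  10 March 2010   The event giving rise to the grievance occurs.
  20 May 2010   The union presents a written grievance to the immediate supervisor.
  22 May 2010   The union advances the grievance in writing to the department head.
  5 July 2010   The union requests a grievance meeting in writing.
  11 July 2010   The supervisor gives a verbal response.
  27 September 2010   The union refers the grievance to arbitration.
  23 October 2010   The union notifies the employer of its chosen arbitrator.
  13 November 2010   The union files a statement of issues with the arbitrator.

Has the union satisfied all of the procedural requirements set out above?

Step 1: 72 days after 10 March 2010 (when the grieved event occurs) is 21 May 2010; done 20 May 2010 — timely.
Step 2: 5 days after 20 May 2010 (when the written grievance is presented to the supervisor) is 25 May 2010; done 22 May 2010 — timely.
Step 3: the window is 5–25 days after 12 June 2010 (end of the 21-day comment period, which began when the grievance is advanced to the department head on 22 May 2010), so 17 June 2010 through 7 July 2010; done 5 July 2010, which is between those dates.
Step 4: 85 days after 5 July 2010 (when a grievance meeting is requested) is 28 September 2010; completed 27 September 2010, before the deadline.
Step 5: the earliest permitted date is 25 days after 27 September 2010 (when the grievance is referred to arbitration), i.e. 22 October 2010; done 23 October 2010 — permitted.
Step 6: the earliest permitted date is 19 days after 23 October 2010 (when the arbitrator is named), i.e. 11 November 2010; done 13 November 2010 — permitted.

Yes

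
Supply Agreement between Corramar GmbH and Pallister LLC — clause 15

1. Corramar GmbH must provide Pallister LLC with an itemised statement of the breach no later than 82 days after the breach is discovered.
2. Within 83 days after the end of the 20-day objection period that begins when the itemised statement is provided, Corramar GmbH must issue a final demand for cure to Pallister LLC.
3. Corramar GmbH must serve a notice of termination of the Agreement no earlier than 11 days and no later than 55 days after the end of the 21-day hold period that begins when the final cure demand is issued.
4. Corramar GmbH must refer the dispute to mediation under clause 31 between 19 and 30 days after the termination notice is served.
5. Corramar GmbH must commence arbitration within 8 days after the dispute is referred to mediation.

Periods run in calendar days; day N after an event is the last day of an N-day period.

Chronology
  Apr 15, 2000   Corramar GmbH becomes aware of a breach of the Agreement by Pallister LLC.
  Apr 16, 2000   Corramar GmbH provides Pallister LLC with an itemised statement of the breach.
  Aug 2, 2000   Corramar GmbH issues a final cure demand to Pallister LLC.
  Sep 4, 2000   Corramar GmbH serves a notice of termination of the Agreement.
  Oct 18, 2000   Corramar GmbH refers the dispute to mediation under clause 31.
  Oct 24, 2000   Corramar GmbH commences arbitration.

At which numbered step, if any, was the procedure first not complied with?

Step 1 — counting 82 days from Apr 15, 2000 (when the breach is discovered) gives a deadline of Jul 6, 2000; Apr 16, 2000 is within that limit.
Step 2 — counting 83 days from May 6, 2000 (end of the 20-day objection period, which began when the itemised statement is provided on Apr 16, 2000) gives a deadline of Jul 28, 2000; not done until Aug 2, 2000, 5 days after the deadline.
That is the first point of non-compliance.

Step 2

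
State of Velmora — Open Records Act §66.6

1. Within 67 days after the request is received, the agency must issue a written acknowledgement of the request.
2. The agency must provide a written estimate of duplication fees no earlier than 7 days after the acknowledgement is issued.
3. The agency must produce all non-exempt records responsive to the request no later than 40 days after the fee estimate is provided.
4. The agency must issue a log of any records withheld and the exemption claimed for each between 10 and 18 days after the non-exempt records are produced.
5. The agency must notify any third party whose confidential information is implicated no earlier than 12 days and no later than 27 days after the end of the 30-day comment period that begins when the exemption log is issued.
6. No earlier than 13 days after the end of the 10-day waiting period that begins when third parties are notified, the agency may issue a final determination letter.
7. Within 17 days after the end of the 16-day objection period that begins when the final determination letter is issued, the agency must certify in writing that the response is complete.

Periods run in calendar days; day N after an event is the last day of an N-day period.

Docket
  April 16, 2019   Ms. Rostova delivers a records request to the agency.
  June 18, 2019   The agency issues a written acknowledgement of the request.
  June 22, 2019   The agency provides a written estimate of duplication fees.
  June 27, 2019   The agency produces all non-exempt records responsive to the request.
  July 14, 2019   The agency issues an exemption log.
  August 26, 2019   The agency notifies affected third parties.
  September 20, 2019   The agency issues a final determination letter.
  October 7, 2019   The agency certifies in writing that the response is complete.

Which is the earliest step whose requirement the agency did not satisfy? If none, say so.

Step 2

Step 1 — counting 67 days from April 16, 2019 (when the request is received) gives a deadline of June 22, 2019; June 18, 2019 is within that limit.
Step 2 — must wait 7 days from June 18, 2019 (when the acknowledgement is issued), so not before June 25, 2019; June 22, 2019 is 3 days before the earliest permitted date.
The procedure was therefore not followed at step 2.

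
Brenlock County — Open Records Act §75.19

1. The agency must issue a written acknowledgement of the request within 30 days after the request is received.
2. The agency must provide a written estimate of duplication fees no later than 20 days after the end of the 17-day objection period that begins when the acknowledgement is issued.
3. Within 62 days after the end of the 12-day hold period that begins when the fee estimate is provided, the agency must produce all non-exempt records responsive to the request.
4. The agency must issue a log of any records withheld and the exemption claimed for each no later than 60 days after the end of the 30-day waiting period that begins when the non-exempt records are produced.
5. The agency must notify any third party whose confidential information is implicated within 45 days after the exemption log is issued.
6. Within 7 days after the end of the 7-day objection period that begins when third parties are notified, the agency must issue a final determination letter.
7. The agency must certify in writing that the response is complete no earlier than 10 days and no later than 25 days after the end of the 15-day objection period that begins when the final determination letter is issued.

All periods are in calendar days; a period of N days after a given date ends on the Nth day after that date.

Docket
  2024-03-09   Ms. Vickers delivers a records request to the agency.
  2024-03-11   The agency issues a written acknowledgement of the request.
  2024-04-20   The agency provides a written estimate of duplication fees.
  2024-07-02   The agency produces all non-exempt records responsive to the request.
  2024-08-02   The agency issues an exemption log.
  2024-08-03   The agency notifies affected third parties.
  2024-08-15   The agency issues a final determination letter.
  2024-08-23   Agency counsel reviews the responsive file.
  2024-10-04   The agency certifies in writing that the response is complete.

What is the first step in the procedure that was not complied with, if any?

Step 2

Step 1: 30 days after 2024-03-09 (when the request is received) is 2024-04-08; 2024-03-11 is within that limit.
Step 2: 20 days after 2024-03-28 (end of the 17-day objection period, which began when the acknowledgement is issued on 2024-03-11) is 2024-04-17; 2024-04-20 misses that deadline by 3 days.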